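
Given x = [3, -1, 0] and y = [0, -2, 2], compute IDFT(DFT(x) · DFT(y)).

(x ⊛ y)[n] = Σ(m=0 to 2) x[m] · y[(n-m) mod 3]

Computing each output sample:
(x ⊛ y)[0] = -2
(x ⊛ y)[1] = -6
(x ⊛ y)[2] = 8

x ⊛ y = [-2, -6, 8]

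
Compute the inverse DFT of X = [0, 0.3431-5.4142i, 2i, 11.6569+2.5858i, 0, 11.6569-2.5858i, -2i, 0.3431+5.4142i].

x[n] = (1/8) Σ(k=0 to 7) X[k] · e^(2πikn/8)

Computing each x[n]:
x[0] = 3
x[1] = -2
x[2] = 2
x[3] = 3
x[4] = -3
x[5] = 1
x[6] = -2
x[7] = -2

x = [3, -2, 2, 3, -3, 1, -2, -2]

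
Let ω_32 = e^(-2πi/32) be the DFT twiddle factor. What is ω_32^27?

ω_32^27 = e^(-2πi·27/32)
= cos(-2π·27/32) + i·sin(-2π·27/32)
= cos(-54π/32) + i·sin(-54π/32)

ω_32^27 = cos(-54π/32) + i·sin(-54π/32) = 0.5556+0.8315i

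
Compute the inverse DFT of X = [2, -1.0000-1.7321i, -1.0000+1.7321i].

x[n] = (1/3) Σ(k=0 to 2) X[k] · e^(2πikn/3)

Computing each x[n]:
x[0] = 0
x[1] = 2
x[2] = 0

x = [0, 2, 0]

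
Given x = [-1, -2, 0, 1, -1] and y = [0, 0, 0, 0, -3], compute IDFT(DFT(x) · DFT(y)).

(x ⊛ y)[n] = Σ(m=0 to 4) x[m] · y[(n-m) mod 5]

Computing each output sample:
(x ⊛ y)[0] = 6
(x ⊛ y)[1] = 0
(x ⊛ y)[2] = -3
(x ⊛ y)[3] = 3
(x ⊛ y)[4] = 3

x ⊛ y = [6, 0, -3, 3, 3]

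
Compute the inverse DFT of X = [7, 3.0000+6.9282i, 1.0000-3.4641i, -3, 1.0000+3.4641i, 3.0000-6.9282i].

x[n] = (1/6) Σ(k=0 to 5) X[k] · e^(2πikn/6)

Computing each x[n]:
x[0] = 2
x[1] = 1
x[2] = -3
x[3] = 1
x[4] = 3
x[5] = 3

x = [2, 1, -3, 1, 3, 3]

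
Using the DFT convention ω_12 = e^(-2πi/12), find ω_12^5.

ω_12^5 = e^(-2πi·5/12)
= cos(-2π·5/12) + i·sin(-2π·5/12)
= cos(-10π/12) + i·sin(-10π/12)

ω_12^5 = cos(-10π/12) + i·sin(-10π/12) = -0.8660-0.5000i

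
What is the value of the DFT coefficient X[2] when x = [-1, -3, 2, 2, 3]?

X[2] = Σ(n=0 to 4) x[n] · ω_5^(2n) where ω_5 = e^(-2πi/5)
= (-1)·ω_5^0 + (-3)·ω_5^2 + (2)·ω_5^4 + (2)·ω_5^6 + (3)·ω_5^8

X[2] = 0.2361+3.5267i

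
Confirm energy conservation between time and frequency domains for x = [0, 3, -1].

Time domain:
Σ|x[n]|² = |0|² + |3|² + |-1|² = 10.0000

Frequency domain:
(1/3)Σ|X[k]|² = (1/3)(|2|² + |-1.0000-3.4641i|² + |-1.0000+3.4641i|²) = (1/3)·30.0000 = 10.0000

Both sides agree, confirming Parseval's theorem.

Σ|x[n]|² = (1/N)Σ|X[k]|² = 10.0000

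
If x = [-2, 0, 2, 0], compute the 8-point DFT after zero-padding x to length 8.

Original 4-point DFT: [0, -4, 0, -4]
Zero-padded 8-point DFT provides frequency interpolation.

DFT_8([x, 0, ...]) = [0, -2-2i, -4, -2+2i, 0, -2-2i, -4, -2+2i]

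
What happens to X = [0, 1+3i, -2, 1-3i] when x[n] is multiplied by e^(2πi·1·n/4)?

Modulation property: DFT(ω_4^(-1n)·x[n]) = X[(k-1) mod 4], so circularly shift X by 1 positions.

X[k-1] = [1-3i, 0, 1+3i, -2]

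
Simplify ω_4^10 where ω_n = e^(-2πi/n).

Since ω_4^4 = 1, powers reduce modulo 4.
10 mod 4 = 2
So ω_4^10 = ω_4^2 = e^(-2πi·2/4)

ω_4^10 = ω_4^2 = -1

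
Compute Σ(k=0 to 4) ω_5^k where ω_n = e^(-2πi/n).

Sum of all nth roots of unity equals 0 for n > 1 (geometric series with r ≠ 1).

0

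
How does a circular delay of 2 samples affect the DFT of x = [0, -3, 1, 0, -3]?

Time shift by 2: X_shifted[k] = ω_5^(2k) · X[k]
Shifted x = [0, -3, 0, -3, 1]

DFT(x[n-2]) = [-5, 1.8090+2.0409i, 0.6910+5.2043i, 0.6910-5.2043i, 1.8090-2.0409i]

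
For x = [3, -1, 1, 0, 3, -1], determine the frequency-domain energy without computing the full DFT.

Parseval: Σ|x[n]|² = (1/N)Σ|X[k]|², so Σ|X[k]|² = N·Σ|x[n]|² = 6·21.0000

Σ|X[k]|² = N·Σ|x[n]|² = 6·21.0000 = 126.0000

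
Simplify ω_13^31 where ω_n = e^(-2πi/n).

Since ω_13^13 = 1, powers reduce modulo 13.
31 mod 13 = 5
So ω_13^31 = ω_13^5 = e^(-2πi·5/13)

ω_13^31 = ω_13^5 = -0.7485-0.6631i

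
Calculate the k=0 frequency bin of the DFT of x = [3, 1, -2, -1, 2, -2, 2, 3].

X[0] = Σ(n=0 to 7) x[n] · ω_8^0 = Σ x[n]
= (3) + (1) + (-2) + (-1) + (2) + (-2) + (2) + (3)

X[0] = 6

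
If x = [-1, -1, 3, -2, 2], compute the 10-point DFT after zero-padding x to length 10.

Original 5-point DFT: [1, -1.5000-0.0858i, -1.5000+6.5186i, -1.5000-6.5186i, -1.5000+0.0858i]
Zero-padded 10-point DFT provides frequency interpolation.

DFT_10([x, 0, ...]) = [1, -1.8820-1.5388i, -1.5000-0.0858i, -4.1180-0.3633i, -1.5000+6.5186i, 7, -1.5000-6.5186i, -4.1180+0.3633i, -1.5000+0.0858i, -1.8820+1.5388i]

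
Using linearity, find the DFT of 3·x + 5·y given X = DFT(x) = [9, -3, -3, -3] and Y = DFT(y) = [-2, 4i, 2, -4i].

By linearity: DFT(3x + 5y) = 3·DFT(x) + 5·DFT(y)
= 3·[9, -3, -3, -3] + 5·[-2, 4i, 2, -4i]

Computing element-wise:
Z[0] = 3·(9) + 5·(-2) = 17
Z[1] = 3·(-3) + 5·(4i) = -9+20i
Z[2] = 3·(-3) + 5·(2) = 1
Z[3] = 3·(-3) + 5·(-4i) = -9-20i

DFT(3x + 5y) = 3·X + 5·Y = [17, -9+20i, 1, -9-20i]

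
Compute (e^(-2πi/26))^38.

Since ω_26^26 = 1, powers reduce modulo 26.
38 mod 26 = 12
So ω_26^38 = ω_26^12 = e^(-2πi·12/26)

ω_26^38 = ω_26^12 = -0.9709-0.2393i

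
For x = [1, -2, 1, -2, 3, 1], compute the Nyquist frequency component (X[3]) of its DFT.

X[3] = Σ(n=0 to 5) x[n] · ω_6^(3n) where ω_6 = e^(-2πi/6)
= (1)·ω_6^0 + (-2)·ω_6^3 + (1)·ω_6^6 + (-2)·ω_6^9 + (3)·ω_6^12 + (1)·ω_6^15

X[3] = 8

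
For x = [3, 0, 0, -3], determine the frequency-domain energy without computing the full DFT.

Parseval: Σ|x[n]|² = (1/N)Σ|X[k]|², so Σ|X[k]|² = N·Σ|x[n]|² = 4·18.0000

Σ|X[k]|² = N·Σ|x[n]|² = 4·18.0000 = 72.0000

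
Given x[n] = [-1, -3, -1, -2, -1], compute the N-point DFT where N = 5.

X[k] = Σ(n=0 to 4) x[n] · ω_5^(nk)
where ω_5 = e^(-2πi/5)

Computing each X[k]:
X[0] = -8
X[1] = 0.1910+1.3143i
X[2] = 1.3090+2.1266i
X[3] = 1.3090-2.1266i
X[4] = 0.1910-1.3143i

X = [-8, 0.1910+1.3143i, 1.3090+2.1266i, 1.3090-2.1266i, 0.1910-1.3143i]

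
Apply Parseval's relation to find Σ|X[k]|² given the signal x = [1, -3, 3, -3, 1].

Parseval: Σ|x[n]|² = (1/N)Σ|X[k]|², so Σ|X[k]|² = N·Σ|x[n]|² = 5·29.0000

Σ|X[k]|² = N·Σ|x[n]|² = 5·29.0000 = 145.0000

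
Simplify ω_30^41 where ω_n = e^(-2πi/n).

Since ω_30^30 = 1, powers reduce modulo 30.
41 mod 30 = 11
So ω_30^41 = ω_30^11 = e^(-2πi·11/30)

ω_30^41 = ω_30^11 = -0.6691-0.7431i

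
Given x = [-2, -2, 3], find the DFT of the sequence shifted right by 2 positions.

Time shift by 2: X_shifted[k] = ω_3^(2k) · X[k]
Shifted x = [-2, 3, -2]

DFT(x[n-2]) = [-1, -2.5000-4.3301i, -2.5000+4.3301i]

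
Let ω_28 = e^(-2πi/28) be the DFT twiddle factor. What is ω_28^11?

ω_28^11 = e^(-2πi·11/28)
= cos(-2π·11/28) + i·sin(-2π·11/28)
= cos(-22π/28) + i·sin(-22π/28)

ω_28^11 = cos(-22π/28) + i·sin(-22π/28) = -0.7818-0.6235i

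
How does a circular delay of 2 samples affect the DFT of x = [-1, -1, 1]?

Time shift by 2: X_shifted[k] = ω_3^(2k) · X[k]
Shifted x = [-1, 1, -1]

DFT(x[n-2]) = [-1, -1.0000-1.7321i, -1.0000+1.7321i]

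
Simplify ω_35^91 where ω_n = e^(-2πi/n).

Since ω_35^35 = 1, powers reduce modulo 35.
91 mod 35 = 21
So ω_35^91 = ω_35^21 = e^(-2πi·21/35)

ω_35^91 = ω_35^21 = -0.8090+0.5878i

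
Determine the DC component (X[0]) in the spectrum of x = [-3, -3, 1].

X[0] = Σ(n=0 to 2) x[n] · ω_3^0 = Σ x[n]
= (-3) + (-3) + (1)

X[0] = -5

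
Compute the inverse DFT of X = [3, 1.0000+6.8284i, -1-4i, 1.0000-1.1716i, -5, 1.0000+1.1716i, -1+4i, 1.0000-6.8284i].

x[n] = (1/8) Σ(k=0 to 7) X[k] · e^(2πikn/8)

Computing each x[n]:
x[0] = 0
x[1] = 1
x[2] = -2
x[3] = -1
x[4] = -1
x[5] = 3
x[6] = 2
x[7] = 1

x = [0, 1, -2, -1, -1, 3, 2, 1]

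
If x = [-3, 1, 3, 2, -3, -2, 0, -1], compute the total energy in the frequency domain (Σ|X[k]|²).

Parseval: Σ|x[n]|² = (1/N)Σ|X[k]|², so Σ|X[k]|² = N·Σ|x[n]|² = 8·37.0000

Σ|X[k]|² = N·Σ|x[n]|² = 8·37.0000 = 296.0000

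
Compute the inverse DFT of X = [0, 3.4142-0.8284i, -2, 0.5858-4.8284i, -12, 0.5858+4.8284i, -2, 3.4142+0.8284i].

x[n] = (1/8) Σ(k=0 to 7) X[k] · e^(2πikn/8)

Computing each x[n]:
x[0] = -1
x[1] = 3
x[2] = -2
x[3] = 2
x[4] = -3
x[5] = 0
x[6] = 0
x[7] = 1

x = [-1, 3, -2, 2, -3, 0, 0, 1]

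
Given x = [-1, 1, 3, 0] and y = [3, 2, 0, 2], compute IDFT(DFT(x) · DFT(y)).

(x ⊛ y)[n] = Σ(m=0 to 3) x[m] · y[(n-m) mod 4]

Computing each output sample:
(x ⊛ y)[0] = -1
(x ⊛ y)[1] = 7
(x ⊛ y)[2] = 11
(x ⊛ y)[3] = 4

x ⊛ y = [-1, 7, 11, 4]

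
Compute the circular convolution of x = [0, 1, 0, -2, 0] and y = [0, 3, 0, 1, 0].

(x ⊛ y)[n] = Σ(m=0 to 4) x[m] · y[(n-m) mod 5]

Computing each output sample:
(x ⊛ y)[0] = 0
(x ⊛ y)[1] = -2
(x ⊛ y)[2] = 3
(x ⊛ y)[3] = 0
(x ⊛ y)[4] = -5

x ⊛ y = [0, -2, 3, 0, -5]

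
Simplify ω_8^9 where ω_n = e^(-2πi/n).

Since ω_8^8 = 1, powers reduce modulo 8.
9 mod 8 = 1
So ω_8^9 = ω_8^1 = e^(-2πi·1/8)

ω_8^9 = ω_8^1 = 0.7071-0.7071i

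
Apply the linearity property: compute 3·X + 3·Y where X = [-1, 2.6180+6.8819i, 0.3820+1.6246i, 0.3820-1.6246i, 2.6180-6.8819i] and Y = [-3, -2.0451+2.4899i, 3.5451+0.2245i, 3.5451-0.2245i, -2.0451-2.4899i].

By linearity: DFT(3x + 3y) = 3·DFT(x) + 3·DFT(y)
= 3·[-1, 2.6180+6.8819i, 0.3820+1.6246i, 0.3820-1.6246i, 2.6180-6.8819i] + 3·[-3, -2.0451+2.4899i, 3.5451+0.2245i, 3.5451-0.2245i, -2.0451-2.4899i]

Computing element-wise:
Z[0] = 3·(-1) + 3·(-3) = -12
Z[1] = 3·(2.6180+6.8819i) + 3·(-2.0451+2.4899i) = 1.7187+28.1154i
Z[2] = 3·(0.3820+1.6246i) + 3·(3.5451+0.2245i) = 11.7813+5.5473i
Z[3] = 3·(0.3820-1.6246i) + 3·(3.5451-0.2245i) = 11.7813-5.5473i
Z[4] = 3·(2.6180-6.8819i) + 3·(-2.0451-2.4899i) = 1.7187-28.1154i

DFT(3x + 3y) = 3·X + 3·Y = [-12, 1.7187+28.1154i, 11.7813+5.5473i, 11.7813-5.5473i, 1.7187-28.1154i]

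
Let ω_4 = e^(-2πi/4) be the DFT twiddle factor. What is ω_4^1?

ω_4^1 = e^(-2πi·1/4)
= cos(-2π·1/4) + i·sin(-2π·1/4)
= cos(-2π/4) + i·sin(-2π/4)

ω_4^1 = cos(-2π/4) + i·sin(-2π/4) = -1i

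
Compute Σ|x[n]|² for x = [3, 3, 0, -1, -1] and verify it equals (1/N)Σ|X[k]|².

Time domain:
Σ|x[n]|² = |3|² + |3|² + |0|² + |-1|² + |-1|² = 20.0000

Frequency domain:
(1/5)Σ|X[k]|² = (1/5)(|4|² + |4.4271-4.3920i|² + |1.0729-1.4001i|² + |1.0729+1.4001i|² + |4.4271+4.3920i|²) = (1/5)·100.0000 = 20.0000

Both sides agree, confirming Parseval's theorem.

Σ|x[n]|² = (1/N)Σ|X[k]|² = 20.0000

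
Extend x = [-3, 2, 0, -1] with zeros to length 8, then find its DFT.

Original 4-point DFT: [-2, -3-3i, -4, -3+3i]
Zero-padded 8-point DFT provides frequency interpolation.

DFT_8([x, 0, ...]) = [-2, -0.8787-0.7071i, -3-3i, -5.1213-0.7071i, -4, -5.1213+0.7071i, -3+3i, -0.8787+0.7071i]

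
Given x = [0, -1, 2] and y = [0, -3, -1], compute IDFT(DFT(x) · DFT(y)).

(x ⊛ y)[n] = Σ(m=0 to 2) x[m] · y[(n-m) mod 3]

Computing each output sample:
(x ⊛ y)[0] = -5
(x ⊛ y)[1] = -2
(x ⊛ y)[2] = 3

x ⊛ y = [-5, -2, 3]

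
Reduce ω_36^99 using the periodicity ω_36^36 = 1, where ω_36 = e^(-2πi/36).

Since ω_36^36 = 1, powers reduce modulo 36.
99 mod 36 = 27
So ω_36^99 = ω_36^27 = e^(-2πi·27/36)

ω_36^99 = ω_36^27 = 1i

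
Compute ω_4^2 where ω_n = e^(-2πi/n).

ω_4^2 = e^(-2πi·2/4)
= cos(-2π·2/4) + i·sin(-2π·2/4)
= cos(-4π/4) + i·sin(-4π/4)

ω_4^2 = cos(-4π/4) + i·sin(-4π/4) = -1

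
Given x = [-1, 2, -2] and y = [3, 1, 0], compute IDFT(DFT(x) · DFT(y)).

(x ⊛ y)[n] = Σ(m=0 to 2) x[m] · y[(n-m) mod 3]

Computing each output sample:
(x ⊛ y)[0] = -5
(x ⊛ y)[1] = 5
(x ⊛ y)[2] = -4

x ⊛ y = [-5, 5, -4]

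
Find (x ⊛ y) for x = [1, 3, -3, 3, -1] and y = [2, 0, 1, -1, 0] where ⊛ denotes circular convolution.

(x ⊛ y)[n] = Σ(m=0 to 4) x[m] · y[(n-m) mod 5]

Computing each output sample:
(x ⊛ y)[0] = 8
(x ⊛ y)[1] = 2
(x ⊛ y)[2] = -4
(x ⊛ y)[3] = 8
(x ⊛ y)[4] = -8

x ⊛ y = [8, 2, -4, 8, -8]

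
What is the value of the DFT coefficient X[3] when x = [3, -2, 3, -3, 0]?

X[3] = Σ(n=0 to 4) x[n] · ω_5^(3n) where ω_5 = e^(-2πi/5)
= (3)·ω_5^0 + (-2)·ω_5^3 + (3)·ω_5^6 + (-3)·ω_5^9 + (0)·ω_5^12

X[3] = 4.6180-6.8819i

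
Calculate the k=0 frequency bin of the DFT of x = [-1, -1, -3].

X[0] = Σ(n=0 to 2) x[n] · ω_3^0 = Σ x[n]
= (-1) + (-1) + (-3)

X[0] = -5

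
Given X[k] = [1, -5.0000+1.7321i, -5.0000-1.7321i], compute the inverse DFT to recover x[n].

x[n] = (1/3) Σ(k=0 to 2) X[k] · e^(2πikn/3)

Computing each x[n]:
x[0] = -3
x[1] = 1
x[2] = 3

x = [-3, 1, 3]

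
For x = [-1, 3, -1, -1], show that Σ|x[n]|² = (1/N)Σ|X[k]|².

Time domain:
Σ|x[n]|² = |-1|² + |3|² + |-1|² + |-1|² = 12.0000

Frequency domain:
(1/4)Σ|X[k]|² = (1/4)(|0|² + |-4i|² + |-4|² + |4i|²) = (1/4)·48.0000 = 12.0000

Both sides agree, confirming Parseval's theorem.

Σ|x[n]|² = (1/N)Σ|X[k]|² = 12.0000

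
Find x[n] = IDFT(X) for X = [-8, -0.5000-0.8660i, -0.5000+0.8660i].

x[n] = (1/3) Σ(k=0 to 2) X[k] · e^(2πikn/3)

Computing each x[n]:
x[0] = -3
x[1] = -2
x[2] = -3

x = [-3, -2, -3]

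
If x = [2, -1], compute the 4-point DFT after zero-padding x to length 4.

Original 2-point DFT: [1, 3]
Zero-padded 4-point DFT provides frequency interpolation.

DFT_4([x, 0, ...]) = [1, 2+1i, 3, 2-1i]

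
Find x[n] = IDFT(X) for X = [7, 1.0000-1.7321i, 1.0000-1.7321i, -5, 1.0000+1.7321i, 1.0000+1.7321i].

x[n] = (1/6) Σ(k=0 to 5) X[k] · e^(2πikn/6)

Computing each x[n]:
x[0] = 1
x[1] = 3
x[2] = 0
x[3] = 2
x[4] = 0
x[5] = 1

x = [1, 3, 0, 2, 0, 1]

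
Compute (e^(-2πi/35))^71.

Since ω_35^35 = 1, powers reduce modulo 35.
71 mod 35 = 1
So ω_35^71 = ω_35^1 = e^(-2πi·1/35)

ω_35^71 = ω_35^1 = 0.9839-0.1786i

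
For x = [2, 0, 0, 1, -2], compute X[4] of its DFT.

X[4] = Σ(n=0 to 4) x[n] · ω_5^(4n) where ω_5 = e^(-2πi/5)
= (2)·ω_5^0 + (0)·ω_5^4 + (0)·ω_5^8 + (1)·ω_5^12 + (-2)·ω_5^16

X[4] = 0.5729+1.3143i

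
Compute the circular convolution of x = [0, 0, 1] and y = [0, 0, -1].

(x ⊛ y)[n] = Σ(m=0 to 2) x[m] · y[(n-m) mod 3]

Computing each output sample:
(x ⊛ y)[0] = 0
(x ⊛ y)[1] = -1
(x ⊛ y)[2] = 0

x ⊛ y = [0, -1, 0]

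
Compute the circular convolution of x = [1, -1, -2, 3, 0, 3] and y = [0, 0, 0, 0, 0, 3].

(x ⊛ y)[n] = Σ(m=0 to 5) x[m] · y[(n-m) mod 6]

Computing each output sample:
(x ⊛ y)[0] = -3
(x ⊛ y)[1] = -6
(x ⊛ y)[2] = 9
(x ⊛ y)[3] = 0
(x ⊛ y)[4] = 9
(x ⊛ y)[5] = 3

x ⊛ y = [-3, -6, 9, 0, 9, 3]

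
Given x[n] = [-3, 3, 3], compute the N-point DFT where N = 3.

X[k] = Σ(n=0 to 2) x[n] · ω_3^(nk)
where ω_3 = e^(-2πi/3)

Computing each X[k]:
X[0] = 3
X[1] = -6
X[2] = -6

X = [3, -6, -6]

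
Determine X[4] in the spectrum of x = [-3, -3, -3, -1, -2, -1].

X[4] = Σ(n=0 to 5) x[n] · ω_6^(4n) where ω_6 = e^(-2πi/6)
= (-3)·ω_6^0 + (-3)·ω_6^4 + (-3)·ω_6^8 + (-1)·ω_6^12 + (-2)·ω_6^16 + (-1)·ω_6^20

X[4] = 0.5000-0.8660i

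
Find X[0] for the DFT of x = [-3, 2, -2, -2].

X[0] = Σ(n=0 to 3) x[n] · ω_4^0 = Σ x[n]
= (-3) + (2) + (-2) + (-2)

X[0] = -5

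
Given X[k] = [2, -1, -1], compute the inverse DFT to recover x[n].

x[n] = (1/3) Σ(k=0 to 2) X[k] · e^(2πikn/3)

Computing each x[n]:
x[0] = 0
x[1] = 1
x[2] = 1

x = [0, 1, 1]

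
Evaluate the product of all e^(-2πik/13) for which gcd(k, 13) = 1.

The primitive 13th roots of unity are ω_13^k for k coprime to 13: k ∈ {1, 2, 3, 4, 5, 6, 7, 8, 9, 10, 11, 12}
Their product equals the constant term of the cyclotomic polynomial Φ_13(x) up to sign.
For n ≥ 3, the product of all primitive nth roots of unity is 1. (For n=1 it is 1; for n=2 it is -1.)

1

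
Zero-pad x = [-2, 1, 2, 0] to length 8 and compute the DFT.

Original 4-point DFT: [1, -4-1i, -1, -4+1i]
Zero-padded 8-point DFT provides frequency interpolation.

DFT_8([x, 0, ...]) = [1, -1.2929-2.7071i, -4-1i, -2.7071+1.2929i, -1, -2.7071-1.2929i, -4+1i, -1.2929+2.7071i]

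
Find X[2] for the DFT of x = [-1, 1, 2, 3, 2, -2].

X[2] = Σ(n=0 to 5) x[n] · ω_6^(2n) where ω_6 = e^(-2πi/6)
= (-1)·ω_6^0 + (1)·ω_6^2 + (2)·ω_6^4 + (3)·ω_6^6 + (2)·ω_6^8 + (-2)·ω_6^10

X[2] = 0.5000-2.5981i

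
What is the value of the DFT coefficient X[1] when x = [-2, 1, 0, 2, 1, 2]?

X[1] = Σ(n=0 to 5) x[n] · ω_6^(1n) where ω_6 = e^(-2πi/6)
= (-2)·ω_6^0 + (1)·ω_6^1 + (0)·ω_6^2 + (2)·ω_6^3 + (1)·ω_6^4 + (2)·ω_6^5

X[1] = -3.0000+1.7321i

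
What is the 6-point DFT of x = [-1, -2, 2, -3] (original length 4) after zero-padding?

Original 4-point DFT: [-4, -3-1i, 6, -3+1i]
Zero-padded 6-point DFT provides frequency interpolation.

DFT_6([x, 0, ...]) = [-4, 0, -4.0000+3.4641i, 6, -4.0000-3.4641i, 0]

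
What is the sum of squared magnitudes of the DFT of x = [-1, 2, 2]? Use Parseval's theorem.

Parseval: Σ|x[n]|² = (1/N)Σ|X[k]|², so Σ|X[k]|² = N·Σ|x[n]|² = 3·9.0000

Σ|X[k]|² = N·Σ|x[n]|² = 3·9.0000 = 27.0000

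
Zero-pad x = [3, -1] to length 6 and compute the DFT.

Original 2-point DFT: [2, 4]
Zero-padded 6-point DFT provides frequency interpolation.

DFT_6([x, 0, ...]) = [2, 2.5000+0.8660i, 3.5000+0.8660i, 4, 3.5000-0.8660i, 2.5000-0.8660i]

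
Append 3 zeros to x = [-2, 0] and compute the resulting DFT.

Original 2-point DFT: [-2, -2]
Zero-padded 5-point DFT provides frequency interpolation.

DFT_5([x, 0, ...]) = [-2, -2, -2, -2, -2]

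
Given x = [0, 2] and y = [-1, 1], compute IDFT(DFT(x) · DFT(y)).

(x ⊛ y)[n] = Σ(m=0 to 1) x[m] · y[(n-m) mod 2]

Computing each output sample:
(x ⊛ y)[0] = 2
(x ⊛ y)[1] = -2

x ⊛ y = [2, -2]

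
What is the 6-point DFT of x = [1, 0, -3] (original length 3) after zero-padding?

Original 3-point DFT: [-2, 2.5000-2.5981i, 2.5000+2.5981i]
Zero-padded 6-point DFT provides frequency interpolation.

DFT_6([x, 0, ...]) = [-2, 2.5000+2.5981i, 2.5000-2.5981i, -2, 2.5000+2.5981i, 2.5000-2.5981i]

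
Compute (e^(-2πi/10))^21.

Since ω_10^10 = 1, powers reduce modulo 10.
21 mod 10 = 1
So ω_10^21 = ω_10^1 = e^(-2πi·1/10)

ω_10^21 = ω_10^1 = 0.8090-0.5878i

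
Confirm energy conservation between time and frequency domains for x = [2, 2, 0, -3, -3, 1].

Time domain:
Σ|x[n]|² = |2|² + |2|² + |0|² + |-3|² + |-3|² + |1|² = 27.0000

Frequency domain:
(1/6)Σ|X[k]|² = (1/6)(|-1|² + |8.0000-3.4641i|² + |-1.0000+1.7321i|² + |-1|² + |-1.0000-1.7321i|² + |8.0000+3.4641i|²) = (1/6)·162.0000 = 27.0000

Both sides agree, confirming Parseval's theorem.

Σ|x[n]|² = (1/N)Σ|X[k]|² = 27.0000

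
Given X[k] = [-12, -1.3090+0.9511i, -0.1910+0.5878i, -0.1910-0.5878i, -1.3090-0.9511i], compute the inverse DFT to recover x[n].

x[n] = (1/5) Σ(k=0 to 4) X[k] · e^(2πikn/5)

Computing each x[n]:
x[0] = -3
x[1] = -3
x[2] = -2
x[3] = -2
x[4] = -2

x = [-3, -3, -2, -2, -2]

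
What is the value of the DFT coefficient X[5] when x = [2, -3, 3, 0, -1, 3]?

X[5] = Σ(n=0 to 5) x[n] · ω_6^(5n) where ω_6 = e^(-2πi/6)
= (2)·ω_6^0 + (-3)·ω_6^5 + (3)·ω_6^10 + (0)·ω_6^15 + (-1)·ω_6^20 + (3)·ω_6^25

X[5] = 1.0000-1.7321i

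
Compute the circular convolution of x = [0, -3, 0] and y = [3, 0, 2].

(x ⊛ y)[n] = Σ(m=0 to 2) x[m] · y[(n-m) mod 3]

Computing each output sample:
(x ⊛ y)[0] = -6
(x ⊛ y)[1] = -9
(x ⊛ y)[2] = 0

x ⊛ y = [-6, -9, 0]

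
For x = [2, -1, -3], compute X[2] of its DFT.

X[2] = Σ(n=0 to 2) x[n] · ω_3^(2n) where ω_3 = e^(-2πi/3)
= (2)·ω_3^0 + (-1)·ω_3^2 + (-3)·ω_3^4

X[2] = 4.0000+1.7321i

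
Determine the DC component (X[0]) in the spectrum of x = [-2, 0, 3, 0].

X[0] = Σ(n=0 to 3) x[n] · ω_4^0 = Σ x[n]
= (-2) + (0) + (3) + (0)

X[0] = 1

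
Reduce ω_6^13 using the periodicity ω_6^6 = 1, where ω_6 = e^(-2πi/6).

Since ω_6^6 = 1, powers reduce modulo 6.
13 mod 6 = 1
So ω_6^13 = ω_6^1 = e^(-2πi·1/6)

ω_6^13 = ω_6^1 = 0.5000-0.8660i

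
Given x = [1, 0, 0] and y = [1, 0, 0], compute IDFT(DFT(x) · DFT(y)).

(x ⊛ y)[n] = Σ(m=0 to 2) x[m] · y[(n-m) mod 3]

Computing each output sample:
(x ⊛ y)[0] = 1
(x ⊛ y)[1] = 0
(x ⊛ y)[2] = 0

x ⊛ y = [1, 0, 0]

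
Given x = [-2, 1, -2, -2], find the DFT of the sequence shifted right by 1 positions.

Time shift by 1: X_shifted[k] = ω_4^(1k) · X[k]
Shifted x = [-2, -2, 1, -2]

DFT(x[n-1]) = [-5, -3, 3, -3]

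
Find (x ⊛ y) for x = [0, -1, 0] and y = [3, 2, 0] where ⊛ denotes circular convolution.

(x ⊛ y)[n] = Σ(m=0 to 2) x[m] · y[(n-m) mod 3]

Computing each output sample:
(x ⊛ y)[0] = 0
(x ⊛ y)[1] = -3
(x ⊛ y)[2] = -2

x ⊛ y = [0, -3, -2]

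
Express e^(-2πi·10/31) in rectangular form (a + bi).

ω_31^10 = e^(-2πi·10/31)
= cos(-2π·10/31) + i·sin(-2π·10/31)
= cos(-20π/31) + i·sin(-20π/31)

ω_31^10 = cos(-20π/31) + i·sin(-20π/31) = -0.4404-0.8978i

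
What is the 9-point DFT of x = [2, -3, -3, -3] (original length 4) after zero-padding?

Original 4-point DFT: [-7, 5, 5, 5]
Zero-padded 9-point DFT provides frequency interpolation.

DFT_9([x, 0, ...]) = [-7, 0.6809+7.4809i, 5.7981+1.3824i, 2, 4.0209+1.6958i, 4.0209-1.6958i, 2, 5.7981-1.3824i, 0.6809-7.4809i]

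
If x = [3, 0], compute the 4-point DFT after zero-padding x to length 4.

Original 2-point DFT: [3, 3]
Zero-padded 4-point DFT provides frequency interpolation.

DFT_4([x, 0, ...]) = [3, 3, 3, 3]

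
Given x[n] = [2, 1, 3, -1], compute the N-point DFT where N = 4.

X[k] = Σ(n=0 to 3) x[n] · ω_4^(nk)
where ω_4 = e^(-2πi/4)

Computing each X[k]:
X[0] = 5
X[1] = -1-2i
X[2] = 5
X[3] = -1+2i

X = [5, -1-2i, 5, -1+2i]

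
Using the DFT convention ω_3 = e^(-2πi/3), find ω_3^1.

ω_3^1 = e^(-2πi·1/3)
= cos(-2π·1/3) + i·sin(-2π·1/3)
= cos(-2π/3) + i·sin(-2π/3)

ω_3^1 = cos(-2π/3) + i·sin(-2π/3) = -0.5000-0.8660i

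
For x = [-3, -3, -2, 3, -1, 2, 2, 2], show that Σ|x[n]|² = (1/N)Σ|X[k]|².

Time domain:
Σ|x[n]|² = |-3|² + |-3|² + |-2|² + |3|² + |-1|² + |2|² + |2|² + |2|² = 44.0000

Frequency domain:
(1/8)Σ|X[k]|² = (1/8)(|0|² + |-6.2426+6.8284i|² + |-4+6i|² + |2.2426-1.1716i|² + |-8|² + |2.2426+1.1716i|² + |-4-6i|² + |-6.2426-6.8284i|²) = (1/8)·352.0000 = 44.0000

Both sides agree, confirming Parseval's theorem.

Σ|x[n]|² = (1/N)Σ|X[k]|² = 44.0000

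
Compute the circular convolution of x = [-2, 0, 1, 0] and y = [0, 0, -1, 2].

(x ⊛ y)[n] = Σ(m=0 to 3) x[m] · y[(n-m) mod 4]

Computing each output sample:
(x ⊛ y)[0] = -1
(x ⊛ y)[1] = 2
(x ⊛ y)[2] = 2
(x ⊛ y)[3] = -4

x ⊛ y = [-1, 2, 2, -4]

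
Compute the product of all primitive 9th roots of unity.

The primitive 9th roots of unity are ω_9^k for k coprime to 9: k ∈ {1, 2, 4, 5, 7, 8}
Their product equals the constant term of the cyclotomic polynomial Φ_9(x) up to sign.
For n ≥ 3, the product of all primitive nth roots of unity is 1. (For n=1 it is 1; for n=2 it is -1.)

1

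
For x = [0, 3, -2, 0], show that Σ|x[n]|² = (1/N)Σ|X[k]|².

Time domain:
Σ|x[n]|² = |0|² + |3|² + |-2|² + |0|² = 13.0000

Frequency domain:
(1/4)Σ|X[k]|² = (1/4)(|1|² + |2-3i|² + |-5|² + |2+3i|²) = (1/4)·52.0000 = 13.0000

Both sides agree, confirming Parseval's theorem.

Σ|x[n]|² = (1/N)Σ|X[k]|² = 13.0000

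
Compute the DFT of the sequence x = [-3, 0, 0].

X[k] = Σ(n=0 to 2) x[n] · ω_3^(nk)
where ω_3 = e^(-2πi/3)

Computing each X[k]:
X[0] = -3
X[1] = -3
X[2] = -3

X = [-3, -3, -3]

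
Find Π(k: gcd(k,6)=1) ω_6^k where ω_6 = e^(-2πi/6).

The primitive 6th roots of unity are ω_6^k for k coprime to 6: k ∈ {1, 5}
Their product equals the constant term of the cyclotomic polynomial Φ_6(x) up to sign.
For n ≥ 3, the product of all primitive nth roots of unity is 1. (For n=1 it is 1; for n=2 it is -1.)

1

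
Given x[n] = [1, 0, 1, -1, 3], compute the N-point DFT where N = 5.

X[k] = Σ(n=0 to 4) x[n] · ω_5^(nk)
where ω_5 = e^(-2πi/5)

Computing each X[k]:
X[0] = 4
X[1] = 1.9271+1.6776i
X[2] = -1.4271+3.6655i
X[3] = -1.4271-3.6655i
X[4] = 1.9271-1.6776i

X = [4, 1.9271+1.6776i, -1.4271+3.6655i, -1.4271-3.6655i, 1.9271-1.6776i]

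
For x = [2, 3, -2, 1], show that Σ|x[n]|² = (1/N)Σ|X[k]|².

Time domain:
Σ|x[n]|² = |2|² + |3|² + |-2|² + |1|² = 18.0000

Frequency domain:
(1/4)Σ|X[k]|² = (1/4)(|4|² + |4-2i|² + |-4|² + |4+2i|²) = (1/4)·72.0000 = 18.0000

Both sides agree, confirming Parseval's theorem.

Σ|x[n]|² = (1/N)Σ|X[k]|² = 18.0000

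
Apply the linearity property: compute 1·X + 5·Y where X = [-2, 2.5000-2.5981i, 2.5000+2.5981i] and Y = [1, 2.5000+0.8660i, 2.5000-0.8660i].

By linearity: DFT(1x + 5y) = 1·DFT(x) + 5·DFT(y)
= 1·[-2, 2.5000-2.5981i, 2.5000+2.5981i] + 5·[1, 2.5000+0.8660i, 2.5000-0.8660i]

Computing element-wise:
Z[0] = 1·(-2) + 5·(1) = 3
Z[1] = 1·(2.5000-2.5981i) + 5·(2.5000+0.8660i) = 15.0000+1.7319i
Z[2] = 1·(2.5000+2.5981i) + 5·(2.5000-0.8660i) = 15.0000-1.7319i

DFT(1x + 5y) = 1·X + 5·Y = [3, 15.0000+1.7319i, 15.0000-1.7319i]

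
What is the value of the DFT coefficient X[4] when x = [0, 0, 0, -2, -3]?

X[4] = Σ(n=0 to 4) x[n] · ω_5^(4n) where ω_5 = e^(-2πi/5)
= (0)·ω_5^0 + (0)·ω_5^4 + (0)·ω_5^8 + (-2)·ω_5^12 + (-3)·ω_5^16

X[4] = 0.6910+4.0287i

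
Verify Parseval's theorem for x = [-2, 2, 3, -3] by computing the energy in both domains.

Time domain:
Σ|x[n]|² = |-2|² + |2|² + |3|² + |-3|² = 26.0000

Frequency domain:
(1/4)Σ|X[k]|² = (1/4)(|0|² + |-5-5i|² + |2|² + |-5+5i|²) = (1/4)·104.0000 = 26.0000

Both sides agree, confirming Parseval's theorem.

Σ|x[n]|² = (1/N)Σ|X[k]|² = 26.0000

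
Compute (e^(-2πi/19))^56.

Since ω_19^19 = 1, powers reduce modulo 19.
56 mod 19 = 18
So ω_19^56 = ω_19^18 = e^(-2πi·18/19)

ω_19^56 = ω_19^18 = 0.9458+0.3247i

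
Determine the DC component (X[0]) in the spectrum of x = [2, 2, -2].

X[0] = Σ(n=0 to 2) x[n] · ω_3^0 = Σ x[n]
= (2) + (2) + (-2)

X[0] = 2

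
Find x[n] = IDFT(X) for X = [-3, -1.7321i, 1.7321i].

x[n] = (1/3) Σ(k=0 to 2) X[k] · e^(2πikn/3)

Computing each x[n]:
x[0] = -1
x[1] = 0
x[2] = -2

x = [-1, 0, -2]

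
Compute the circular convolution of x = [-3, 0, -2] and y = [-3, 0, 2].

(x ⊛ y)[n] = Σ(m=0 to 2) x[m] · y[(n-m) mod 3]

Computing each output sample:
(x ⊛ y)[0] = 9
(x ⊛ y)[1] = -4
(x ⊛ y)[2] = 0

x ⊛ y = [9, -4, 0]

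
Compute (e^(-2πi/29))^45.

Since ω_29^29 = 1, powers reduce modulo 29.
45 mod 29 = 16
So ω_29^45 = ω_29^16 = e^(-2πi·16/29)

ω_29^45 = ω_29^16 = -0.9477+0.3193i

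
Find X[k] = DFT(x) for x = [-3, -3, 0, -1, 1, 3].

X[k] = Σ(n=0 to 5) x[n] · ω_6^(nk)
where ω_6 = e^(-2πi/6)

Computing each X[k]:
X[0] = -3
X[1] = -2.5000+6.0622i
X[2] = -4.5000+4.3301i
X[3] = -1
X[4] = -4.5000-4.3301i
X[5] = -2.5000-6.0622i

X = [-3, -2.5000+6.0622i, -4.5000+4.3301i, -1, -4.5000-4.3301i, -2.5000-6.0622i]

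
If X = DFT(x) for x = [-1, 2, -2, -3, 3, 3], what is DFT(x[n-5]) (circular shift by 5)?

Time shift by 5: X_shifted[k] = ω_6^(5k) · X[k]
Shifted x = [2, -2, -3, 3, 3, -1]

DFT(x[n-5]) = [2, -2.5000+6.0622i, 6.5000-4.3301i, 2, 6.5000+4.3301i, -2.5000-6.0622i]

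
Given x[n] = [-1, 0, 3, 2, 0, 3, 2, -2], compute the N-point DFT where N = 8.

X[k] = Σ(n=0 to 7) x[n] · ω_8^(nk)
where ω_8 = e^(-2πi/8)

Computing each X[k]:
X[0] = 7
X[1] = -5.9497-1.7071i
X[2] = -6-3i
X[3] = 3.9497+0.2929i
X[4] = 1
X[5] = 3.9497-0.2929i
X[6] = -6+3i
X[7] = -5.9497+1.7071i

X = [7, -5.9497-1.7071i, -6-3i, 3.9497+0.2929i, 1, 3.9497-0.2929i, -6+3i, -5.9497+1.7071i]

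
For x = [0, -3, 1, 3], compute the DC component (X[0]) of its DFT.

X[0] = Σ(n=0 to 3) x[n] · ω_4^0 = Σ x[n]
= (0) + (-3) + (1) + (3)

X[0] = 1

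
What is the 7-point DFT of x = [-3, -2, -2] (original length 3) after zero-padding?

Original 3-point DFT: [-7, -1, -1]
Zero-padded 7-point DFT provides frequency interpolation.

DFT_7([x, 0, ...]) = [-7, -3.8019+3.5135i, -0.7530+1.0821i, -2.4450-0.6959i, -2.4450+0.6959i, -0.7530-1.0821i, -3.8019-3.5135i]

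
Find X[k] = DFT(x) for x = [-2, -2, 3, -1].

X[k] = Σ(n=0 to 3) x[n] · ω_4^(nk)
where ω_4 = e^(-2πi/4)

Computing each X[k]:
X[0] = -2
X[1] = -5+1i
X[2] = 4
X[3] = -5-1i

X = [-2, -5+1i, 4, -5-1i]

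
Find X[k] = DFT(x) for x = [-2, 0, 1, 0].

X[k] = Σ(n=0 to 3) x[n] · ω_4^(nk)
where ω_4 = e^(-2πi/4)

Computing each X[k]:
X[0] = -1
X[1] = -3
X[2] = -1
X[3] = -3

X = [-1, -3, -1, -3]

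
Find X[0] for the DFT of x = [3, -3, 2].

X[0] = Σ(n=0 to 2) x[n] · ω_3^0 = Σ x[n]
= (3) + (-3) + (2)

X[0] = 2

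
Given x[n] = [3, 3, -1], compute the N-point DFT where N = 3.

X[k] = Σ(n=0 to 2) x[n] · ω_3^(nk)
where ω_3 = e^(-2πi/3)

Computing each X[k]:
X[0] = 5
X[1] = 2.0000-3.4641i
X[2] = 2.0000+3.4641i

X = [5, 2.0000-3.4641i, 2.0000+3.4641i]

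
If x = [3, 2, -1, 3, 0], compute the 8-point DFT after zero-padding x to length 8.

Original 5-point DFT: [7, 2.0000+0.4490i, 2.0000-4.9798i, 2.0000+4.9798i, 2.0000-0.4490i]
Zero-padded 8-point DFT provides frequency interpolation.

DFT_8([x, 0, ...]) = [7, 2.2929-2.5355i, 4+1i, 3.7071-4.5355i, -3, 3.7071+4.5355i, 4-1i, 2.2929+2.5355i]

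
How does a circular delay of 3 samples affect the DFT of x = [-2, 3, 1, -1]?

Time shift by 3: X_shifted[k] = ω_4^(3k) · X[k]
Shifted x = [3, 1, -1, -2]

DFT(x[n-3]) = [1, 4-3i, 3, 4+3i]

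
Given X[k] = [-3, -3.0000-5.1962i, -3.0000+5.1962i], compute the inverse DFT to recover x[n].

x[n] = (1/3) Σ(k=0 to 2) X[k] · e^(2πikn/3)

Computing each x[n]:
x[0] = -3
x[1] = 3
x[2] = -3

x = [-3, 3, -3]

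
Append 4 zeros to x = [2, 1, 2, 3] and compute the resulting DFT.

Original 4-point DFT: [8, 2i, 0, -2i]
Zero-padded 8-point DFT provides frequency interpolation.

DFT_8([x, 0, ...]) = [8, 0.5858-4.8284i, 2i, 3.4142-0.8284i, 0, 3.4142+0.8284i, -2i, 0.5858+4.8284i]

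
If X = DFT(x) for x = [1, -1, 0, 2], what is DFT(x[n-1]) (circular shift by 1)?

Time shift by 1: X_shifted[k] = ω_4^(1k) · X[k]
Shifted x = [2, 1, -1, 0]

DFT(x[n-1]) = [2, 3-1i, 0, 3+1i]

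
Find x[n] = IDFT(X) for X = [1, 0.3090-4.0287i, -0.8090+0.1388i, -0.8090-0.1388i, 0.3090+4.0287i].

x[n] = (1/5) Σ(k=0 to 4) X[k] · e^(2πikn/5)

Computing each x[n]:
x[0] = 0
x[1] = 2
x[2] = 1
x[3] = -1
x[4] = -1

x = [0, 2, 1, -1, -1]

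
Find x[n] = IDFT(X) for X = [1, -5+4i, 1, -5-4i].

x[n] = (1/4) Σ(k=0 to 3) X[k] · e^(2πikn/4)

Computing each x[n]:
x[0] = -2
x[1] = -2
x[2] = 3
x[3] = 2

x = [-2, -2, 3, 2]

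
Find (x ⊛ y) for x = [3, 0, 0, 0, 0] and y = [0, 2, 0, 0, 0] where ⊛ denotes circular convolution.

(x ⊛ y)[n] = Σ(m=0 to 4) x[m] · y[(n-m) mod 5]

Computing each output sample:
(x ⊛ y)[0] = 0
(x ⊛ y)[1] = 6
(x ⊛ y)[2] = 0
(x ⊛ y)[3] = 0
(x ⊛ y)[4] = 0

x ⊛ y = [0, 6, 0, 0, 0]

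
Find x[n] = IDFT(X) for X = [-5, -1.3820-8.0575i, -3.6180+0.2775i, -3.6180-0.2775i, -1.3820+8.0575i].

x[n] = (1/5) Σ(k=0 to 4) X[k] · e^(2πikn/5)

Computing each x[n]:
x[0] = -3
x[1] = 3
x[2] = 1
x[3] = -3
x[4] = -3

x = [-3, 3, 1, -3, -3]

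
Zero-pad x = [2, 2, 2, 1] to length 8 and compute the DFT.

Original 4-point DFT: [7, -1i, 1, 1i]
Zero-padded 8-point DFT provides frequency interpolation.

DFT_8([x, 0, ...]) = [7, 2.7071-4.1213i, -1i, 1.2929-0.1213i, 1, 1.2929+0.1213i, 1i, 2.7071+4.1213i]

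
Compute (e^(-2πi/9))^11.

Since ω_9^9 = 1, powers reduce modulo 9.
11 mod 9 = 2
So ω_9^11 = ω_9^2 = e^(-2πi·2/9)

ω_9^11 = ω_9^2 = 0.1736-0.9848i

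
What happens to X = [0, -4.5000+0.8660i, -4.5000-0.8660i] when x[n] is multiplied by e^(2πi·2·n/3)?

Modulation property: DFT(ω_3^(-2n)·x[n]) = X[(k-2) mod 3], so circularly shift X by 2 positions.

X[k-2] = [-4.5000+0.8660i, -4.5000-0.8660i, 0]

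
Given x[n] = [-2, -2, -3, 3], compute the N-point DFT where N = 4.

X[k] = Σ(n=0 to 3) x[n] · ω_4^(nk)
where ω_4 = e^(-2πi/4)

Computing each X[k]:
X[0] = -4
X[1] = 1+5i
X[2] = -6
X[3] = 1-5i

X = [-4, 1+5i, -6, 1-5i]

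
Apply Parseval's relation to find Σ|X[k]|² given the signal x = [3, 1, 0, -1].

Parseval: Σ|x[n]|² = (1/N)Σ|X[k]|², so Σ|X[k]|² = N·Σ|x[n]|² = 4·11.0000

Σ|X[k]|² = N·Σ|x[n]|² = 4·11.0000 = 44.0000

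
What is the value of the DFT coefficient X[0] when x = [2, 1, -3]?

X[0] = Σ(n=0 to 2) x[n] · ω_3^0 = Σ x[n]
= (2) + (1) + (-3)

X[0] = 0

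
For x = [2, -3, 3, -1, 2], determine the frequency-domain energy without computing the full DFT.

Parseval: Σ|x[n]|² = (1/N)Σ|X[k]|², so Σ|X[k]|² = N·Σ|x[n]|² = 5·27.0000

Σ|X[k]|² = N·Σ|x[n]|² = 5·27.0000 = 135.0000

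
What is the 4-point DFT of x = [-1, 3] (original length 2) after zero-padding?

Original 2-point DFT: [2, -4]
Zero-padded 4-point DFT provides frequency interpolation.

DFT_4([x, 0, ...]) = [2, -1-3i, -4, -1+3i]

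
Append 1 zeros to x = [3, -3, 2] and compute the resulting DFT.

Original 3-point DFT: [2, 3.5000+4.3301i, 3.5000-4.3301i]
Zero-padded 4-point DFT provides frequency interpolation.

DFT_4([x, 0, ...]) = [2, 1+3i, 8, 1-3i]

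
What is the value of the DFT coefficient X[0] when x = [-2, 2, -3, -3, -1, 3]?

X[0] = Σ(n=0 to 5) x[n] · ω_6^0 = Σ x[n]
= (-2) + (2) + (-3) + (-3) + (-1) + (3)

X[0] = -4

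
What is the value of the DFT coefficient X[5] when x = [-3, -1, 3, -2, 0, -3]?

X[5] = Σ(n=0 to 5) x[n] · ω_6^(5n) where ω_6 = e^(-2πi/6)
= (-3)·ω_6^0 + (-1)·ω_6^5 + (3)·ω_6^10 + (-2)·ω_6^15 + (0)·ω_6^20 + (-3)·ω_6^25

X[5] = -4.5000+4.3301i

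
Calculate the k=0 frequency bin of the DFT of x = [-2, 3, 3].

X[0] = Σ(n=0 to 2) x[n] · ω_3^0 = Σ x[n]
= (-2) + (3) + (3)

X[0] = 4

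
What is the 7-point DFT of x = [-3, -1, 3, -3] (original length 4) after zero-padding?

Original 4-point DFT: [-4, -6-2i, 4, -6+2i]
Zero-padded 7-point DFT provides frequency interpolation.

DFT_7([x, 0, ...]) = [-4, -1.5881-0.8413i, -7.3509-0.0689i, 0.4390+5.7042i, 0.4390-5.7042i, -7.3509+0.0689i, -1.5881+0.8413i]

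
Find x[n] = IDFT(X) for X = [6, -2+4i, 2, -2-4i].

x[n] = (1/4) Σ(k=0 to 3) X[k] · e^(2πikn/4)

Computing each x[n]:
x[0] = 1
x[1] = -1
x[2] = 3
x[3] = 3

x = [1, -1, 3, 3]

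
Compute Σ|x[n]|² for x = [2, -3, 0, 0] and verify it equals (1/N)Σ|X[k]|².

Time domain:
Σ|x[n]|² = |2|² + |-3|² + |0|² + |0|² = 13.0000

Frequency domain:
(1/4)Σ|X[k]|² = (1/4)(|-1|² + |2+3i|² + |5|² + |2-3i|²) = (1/4)·52.0000 = 13.0000

Both sides agree, confirming Parseval's theorem.

Σ|x[n]|² = (1/N)Σ|X[k]|² = 13.0000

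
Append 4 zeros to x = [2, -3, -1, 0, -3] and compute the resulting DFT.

Original 5-point DFT: [-5, 0.9549+0.5878i, 6.5451-0.9511i, 6.5451+0.9511i, 0.9549-0.5878i]
Zero-padded 9-point DFT provides frequency interpolation.

DFT_9([x, 0, ...]) = [-5, 2.3473+3.9392i, 0.1206+1.3681i, 5.5000+4.3301i, 3.5321-2.5712i, 3.5321+2.5712i, 5.5000-4.3301i, 0.1206-1.3681i, 2.3473-3.9392i]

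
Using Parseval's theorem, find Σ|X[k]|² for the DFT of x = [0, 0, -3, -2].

Parseval: Σ|x[n]|² = (1/N)Σ|X[k]|², so Σ|X[k]|² = N·Σ|x[n]|² = 4·13.0000

Σ|X[k]|² = N·Σ|x[n]|² = 4·13.0000 = 52.0000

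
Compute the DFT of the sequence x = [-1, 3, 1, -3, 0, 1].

X[k] = Σ(n=0 to 5) x[n] · ω_6^(nk)
where ω_6 = e^(-2πi/6)

Computing each X[k]:
X[0] = 1
X[1] = 3.5000-2.5981i
X[2] = -6.5000-0.8660i
X[3] = -1
X[4] = -6.5000+0.8660i
X[5] = 3.5000+2.5981i

X = [1, 3.5000-2.5981i, -6.5000-0.8660i, -1, -6.5000+0.8660i, 3.5000+2.5981i]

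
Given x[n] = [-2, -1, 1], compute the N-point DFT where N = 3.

X[k] = Σ(n=0 to 2) x[n] · ω_3^(nk)
where ω_3 = e^(-2πi/3)

Computing each X[k]:
X[0] = -2
X[1] = -2.0000+1.7321i
X[2] = -2.0000-1.7321i

X = [-2, -2.0000+1.7321i, -2.0000-1.7321i]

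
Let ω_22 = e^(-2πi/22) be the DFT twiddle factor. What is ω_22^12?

ω_22^12 = e^(-2πi·12/22)
= cos(-2π·12/22) + i·sin(-2π·12/22)
= cos(-24π/22) + i·sin(-24π/22)

ω_22^12 = cos(-24π/22) + i·sin(-24π/22) = -0.9595+0.2817i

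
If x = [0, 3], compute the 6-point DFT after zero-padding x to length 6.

Original 2-point DFT: [3, -3]
Zero-padded 6-point DFT provides frequency interpolation.

DFT_6([x, 0, ...]) = [3, 1.5000-2.5981i, -1.5000-2.5981i, -3, -1.5000+2.5981i, 1.5000+2.5981i]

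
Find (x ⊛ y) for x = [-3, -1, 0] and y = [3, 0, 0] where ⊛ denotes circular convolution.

(x ⊛ y)[n] = Σ(m=0 to 2) x[m] · y[(n-m) mod 3]

Computing each output sample:
(x ⊛ y)[0] = -9
(x ⊛ y)[1] = -3
(x ⊛ y)[2] = 0

x ⊛ y = [-9, -3, 0]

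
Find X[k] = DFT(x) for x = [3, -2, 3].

X[k] = Σ(n=0 to 2) x[n] · ω_3^(nk)
where ω_3 = e^(-2πi/3)

Computing each X[k]:
X[0] = 4
X[1] = 2.5000+4.3301i
X[2] = 2.5000-4.3301i

X = [4, 2.5000+4.3301i, 2.5000-4.3301i]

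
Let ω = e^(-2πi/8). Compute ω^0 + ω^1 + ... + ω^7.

Sum of all nth roots of unity equals 0 for n > 1 (geometric series with r ≠ 1).

0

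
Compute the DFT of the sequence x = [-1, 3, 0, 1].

X[k] = Σ(n=0 to 3) x[n] · ω_4^(nk)
where ω_4 = e^(-2πi/4)

Computing each X[k]:
X[0] = 3
X[1] = -1-2i
X[2] = -5
X[3] = -1+2i

X = [3, -1-2i, -5, -1+2i]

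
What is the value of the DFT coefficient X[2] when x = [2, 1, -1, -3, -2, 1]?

X[2] = Σ(n=0 to 5) x[n] · ω_6^(2n) where ω_6 = e^(-2πi/6)
= (2)·ω_6^0 + (1)·ω_6^2 + (-1)·ω_6^4 + (-3)·ω_6^6 + (-2)·ω_6^8 + (1)·ω_6^10

X[2] = -0.5000+0.8660i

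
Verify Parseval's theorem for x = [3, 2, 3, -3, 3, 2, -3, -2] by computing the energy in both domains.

Time domain:
Σ|x[n]|² = |3|² + |2|² + |3|² + |-3|² + |3|² + |2|² + |-3|² + |-2|² = 57.0000

Frequency domain:
(1/8)Σ|X[k]|² = (1/8)(|5|² + |0.7071-5.2929i|² + |6-9i|² + |-0.7071+6.7071i|² + |7|² + |-0.7071-6.7071i|² + |6+9i|² + |0.7071+5.2929i|²) = (1/8)·456.0000 = 57.0000

Both sides agree, confirming Parseval's theorem.

Σ|x[n]|² = (1/N)Σ|X[k]|² = 57.0000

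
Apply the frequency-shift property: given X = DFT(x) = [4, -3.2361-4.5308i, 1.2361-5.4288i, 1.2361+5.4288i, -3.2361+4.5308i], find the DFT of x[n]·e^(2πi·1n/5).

Modulation property: DFT(ω_5^(-1n)·x[n]) = X[(k-1) mod 5], so circularly shift X by 1 positions.

X[k-1] = [-3.2361+4.5308i, 4, -3.2361-4.5308i, 1.2361-5.4288i, 1.2361+5.4288i]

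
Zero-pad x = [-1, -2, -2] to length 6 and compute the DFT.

Original 3-point DFT: [-5, 1, 1]
Zero-padded 6-point DFT provides frequency interpolation.

DFT_6([x, 0, ...]) = [-5, -1.0000+3.4641i, 1, -1, 1, -1.0000-3.4641i]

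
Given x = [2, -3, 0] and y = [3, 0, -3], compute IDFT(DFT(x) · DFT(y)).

(x ⊛ y)[n] = Σ(m=0 to 2) x[m] · y[(n-m) mod 3]

Computing each output sample:
(x ⊛ y)[0] = 15
(x ⊛ y)[1] = -9
(x ⊛ y)[2] = -6

x ⊛ y = [15, -9, -6]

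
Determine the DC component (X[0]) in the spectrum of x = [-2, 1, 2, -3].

X[0] = Σ(n=0 to 3) x[n] · ω_4^0 = Σ x[n]
= (-2) + (1) + (2) + (-3)

X[0] = -2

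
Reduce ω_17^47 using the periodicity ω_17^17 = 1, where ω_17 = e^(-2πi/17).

Since ω_17^17 = 1, powers reduce modulo 17.
47 mod 17 = 13
So ω_17^47 = ω_17^13 = e^(-2πi·13/17)

ω_17^47 = ω_17^13 = 0.0923+0.9957i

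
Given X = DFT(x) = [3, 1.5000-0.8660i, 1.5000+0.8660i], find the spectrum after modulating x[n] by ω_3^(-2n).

Modulation property: DFT(ω_3^(-2n)·x[n]) = X[(k-2) mod 3], so circularly shift X by 2 positions.

X[k-2] = [1.5000-0.8660i, 1.5000+0.8660i, 3]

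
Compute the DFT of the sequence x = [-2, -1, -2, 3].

X[k] = Σ(n=0 to 3) x[n] · ω_4^(nk)
where ω_4 = e^(-2πi/4)

Computing each X[k]:
X[0] = -2
X[1] = 4i
X[2] = -6
X[3] = -4i

X = [-2, 4i, -6, -4i]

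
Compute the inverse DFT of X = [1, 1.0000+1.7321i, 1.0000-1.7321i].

x[n] = (1/3) Σ(k=0 to 2) X[k] · e^(2πikn/3)

Computing each x[n]:
x[0] = 1
x[1] = -1
x[2] = 1

x = [1, -1, 1]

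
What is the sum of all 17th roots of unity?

Sum of all nth roots of unity equals 0 for n > 1 (geometric series with r ≠ 1).

0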